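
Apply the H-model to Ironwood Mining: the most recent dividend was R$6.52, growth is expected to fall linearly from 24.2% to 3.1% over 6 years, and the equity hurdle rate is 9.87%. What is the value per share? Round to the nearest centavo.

R$160.26

H-model: P₀ = D₀[(1+g_L) + H(g_S−g_L)]/(r−g_L), with H = 6/2 = 3.
P₀ = 6.52 × [(1+0.031) + 3×(0.242−0.031)] / (0.0987−0.031)
   = 6.52 × 1.6640 / 0.0677 = 160.2552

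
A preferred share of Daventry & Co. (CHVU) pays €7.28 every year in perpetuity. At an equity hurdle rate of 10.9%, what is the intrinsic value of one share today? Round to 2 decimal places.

Zero-growth DDM (perpetuity): P₀ = D/r = 7.28 / 0.109 = 66.7890

€66.79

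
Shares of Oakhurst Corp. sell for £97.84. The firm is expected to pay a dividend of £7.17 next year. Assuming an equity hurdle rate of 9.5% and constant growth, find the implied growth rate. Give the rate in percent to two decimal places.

From P₀ = D₁/(r − g), the implied growth is g = r − D₁/P₀.
g = 0.095 − 7.17/97.84 = 0.095 − 0.07328 = 0.02172

2.17%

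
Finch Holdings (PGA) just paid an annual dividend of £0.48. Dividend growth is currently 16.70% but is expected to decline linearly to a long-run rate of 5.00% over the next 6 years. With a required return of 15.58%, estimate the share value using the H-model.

H-model: P₀ = D₀[(1+g_L) + H(g_S−g_L)]/(r−g_L), with H = 6/2 = 3.
P₀ = 0.48 × [(1+0.05) + 3×(0.167−0.05)] / (0.1558−0.05)
   = 0.48 × 1.4010 / 0.1058 = 6.3561

£6.36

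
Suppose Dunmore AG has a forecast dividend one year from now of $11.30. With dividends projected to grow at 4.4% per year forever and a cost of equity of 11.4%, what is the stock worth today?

Gordon growth model: P₀ = D₁/(r − g), with D₁ = 11.30 given directly.
P₀ = 11.3000 / (0.114 − 0.044) = 11.3000 / 0.07 = 161.4286

$161.43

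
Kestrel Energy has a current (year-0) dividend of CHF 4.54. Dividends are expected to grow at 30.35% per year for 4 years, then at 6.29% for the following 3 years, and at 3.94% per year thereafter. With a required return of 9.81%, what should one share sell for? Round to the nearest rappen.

Three-stage DDM. Project D₁…D_7; terminal Gordon value at t=7 with g = 0.0394; discount at r = 0.0981.
D_1 = 5.9179
D_2 = 7.7140
D_3 = 10.0552
D_4 = 13.1069
D_5 = 13.9313
D_6 = 14.8076
D_7 = 15.7390
TV_7 = 16.3591/(0.0981−0.0394) = 278.6903
P₀ = Σ Dₜ/(1+r)ᵗ + TV_7/(1+r)^7 = 198.4939

CHF 198.49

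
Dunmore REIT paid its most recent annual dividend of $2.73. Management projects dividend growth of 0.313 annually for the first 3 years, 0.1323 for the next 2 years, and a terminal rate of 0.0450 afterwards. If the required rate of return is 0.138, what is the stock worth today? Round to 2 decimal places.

Three-stage DDM. Project D₁…D_5; terminal Gordon value at t=5 with g = 0.045; discount at r = 0.138.
D_1 = 3.5845
D_2 = 4.7064
D_3 = 6.1795
D_4 = 6.9971
D_5 = 7.9228
TV_5 = 8.2793/(0.138−0.045) = 89.0252
P₀ = Σ Dₜ/(1+r)ᵗ + TV_5/(1+r)^5 = 65.9449

$65.94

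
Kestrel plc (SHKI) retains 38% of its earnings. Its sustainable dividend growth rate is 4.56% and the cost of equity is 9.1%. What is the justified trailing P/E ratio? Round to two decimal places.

Payout ratio b = 1 − 0.38 = 0.62.
Justified trailing P/E = b(1+g)/(r−g) = 0.62×(1+0.0456)/(0.091−0.0456) = 14.2791

14.28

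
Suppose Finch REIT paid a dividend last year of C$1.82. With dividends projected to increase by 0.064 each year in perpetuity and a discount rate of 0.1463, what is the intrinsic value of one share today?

Gordon growth model: P₀ = D₁/(r − g). D₁ = 1.82 × (1 + 0.064) = 1.9365.
P₀ = 1.9365 / (0.1463 − 0.064) = 1.9365 / 0.0823 = 23.5295

C$23.53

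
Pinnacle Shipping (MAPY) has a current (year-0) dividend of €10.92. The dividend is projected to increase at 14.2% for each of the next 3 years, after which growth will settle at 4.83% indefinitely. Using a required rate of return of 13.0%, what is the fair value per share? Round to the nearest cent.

€178.09

Two-stage DDM. Project D₁…D_3 at 0.142, terminal growth 0.0483, discount at r = 0.13.
D_1 = 12.4706
D_2 = 14.2415
D_3 = 16.2638
Terminal value at t=3: TV = D_4/(r−g) = 17.0493/(0.13−0.0483) = 208.6818
P₀ = 12.4706/(1+0.13)^1 + 14.2415/(1+0.13)^2 + 16.2638/(1+0.13)^3 + 208.6818/(1+0.13)^3 = 178.0877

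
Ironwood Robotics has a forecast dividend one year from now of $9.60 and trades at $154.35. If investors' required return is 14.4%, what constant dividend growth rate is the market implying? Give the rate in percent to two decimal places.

From P₀ = D₁/(r − g), the implied growth is g = r − D₁/P₀.
g = 0.144 − 9.60/154.35 = 0.144 − 0.06220 = 0.08180

8.18%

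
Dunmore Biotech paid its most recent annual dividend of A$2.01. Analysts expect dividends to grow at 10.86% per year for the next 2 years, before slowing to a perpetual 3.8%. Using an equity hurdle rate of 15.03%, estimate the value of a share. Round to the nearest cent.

A$21.06

Two-stage DDM. Project D₁…D_2 at 0.1086, terminal growth 0.038, discount at r = 0.1503.
D_1 = 2.2283
D_2 = 2.4703
Terminal value at t=2: TV = D_3/(r−g) = 2.5641/(0.1503−0.038) = 22.8330
P₀ = 2.2283/(1+0.1503)^1 + 2.4703/(1+0.1503)^2 + 22.8330/(1+0.1503)^2 = 21.0601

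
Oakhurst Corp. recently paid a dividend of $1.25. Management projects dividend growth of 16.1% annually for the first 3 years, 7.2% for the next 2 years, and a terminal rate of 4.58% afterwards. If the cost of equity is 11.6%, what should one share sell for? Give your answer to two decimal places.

Three-stage DDM. Project D₁…D_5; terminal Gordon value at t=5 with g = 0.0458; discount at r = 0.116.
D_1 = 1.4512
D_2 = 1.6849
D_3 = 1.9562
D_4 = 2.0970
D_5 = 2.2480
TV_5 = 2.3510/(0.116−0.0458) = 33.4894
P₀ = Σ Dₜ/(1+r)ᵗ + TV_5/(1+r)^5 = 26.0569

$26.06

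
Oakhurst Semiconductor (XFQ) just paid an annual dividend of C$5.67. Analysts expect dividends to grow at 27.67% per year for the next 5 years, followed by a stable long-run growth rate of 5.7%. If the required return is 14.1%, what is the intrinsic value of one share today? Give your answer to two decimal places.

C$165.36

Two-stage DDM. Project D₁…D_5 at 0.2767, terminal growth 0.057, discount at r = 0.141.
D_1 = 7.2389
D_2 = 9.2419
D_3 = 11.7991
D_4 = 15.0639
D_5 = 19.2321
Terminal value at t=5: TV = D_6/(r−g) = 20.3284/(0.141−0.057) = 242.0043
P₀ = 7.2389/(1+0.141)^1 + 9.2419/(1+0.141)^2 + 11.7991/(1+0.141)^3 + 15.0639/(1+0.141)^4 + 19.2321/(1+0.141)^5 + 242.0043/(1+0.141)^5 = 165.3587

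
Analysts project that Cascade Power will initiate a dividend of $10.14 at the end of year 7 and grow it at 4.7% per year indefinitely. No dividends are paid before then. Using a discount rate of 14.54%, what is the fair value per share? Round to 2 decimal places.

$45.64

Deferred-dividend DDM. At t=6 the remaining stream is a growing perpetuity with first payment D_7 = 10.14.
V_6 = D_7/(r−g) = 10.14/(0.1454−0.047) = 103.0488
P₀ = V_6/(1+r)^6 = 103.0488/(1+0.1454)^6 = 45.6352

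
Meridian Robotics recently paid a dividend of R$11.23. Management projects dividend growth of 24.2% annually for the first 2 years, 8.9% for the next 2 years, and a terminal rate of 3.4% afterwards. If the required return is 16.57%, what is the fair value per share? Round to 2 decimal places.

R$135.10

Three-stage DDM. Project D₁…D_4; terminal Gordon value at t=4 with g = 0.034; discount at r = 0.1657.
D_1 = 13.9477
D_2 = 17.3230
D_3 = 18.8647
D_4 = 20.5437
TV_4 = 21.2422/(0.1657−0.034) = 161.2922
P₀ = Σ Dₜ/(1+r)ᵗ + TV_4/(1+r)^4 = 135.0992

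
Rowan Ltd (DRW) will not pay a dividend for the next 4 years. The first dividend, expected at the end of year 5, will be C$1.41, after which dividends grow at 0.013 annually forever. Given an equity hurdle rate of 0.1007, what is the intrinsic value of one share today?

C$10.95

Deferred-dividend DDM. At t=4 the remaining stream is a growing perpetuity with first payment D_5 = 1.41.
V_4 = D_5/(r−g) = 1.41/(0.1007−0.013) = 16.0775
P₀ = V_4/(1+r)^4 = 16.0775/(1+0.1007)^4 = 10.9533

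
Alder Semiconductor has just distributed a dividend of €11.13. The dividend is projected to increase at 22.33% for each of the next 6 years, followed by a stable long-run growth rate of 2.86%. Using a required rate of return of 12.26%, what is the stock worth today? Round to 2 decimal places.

€295.10

Two-stage DDM. Project D₁…D_6 at 0.2233, terminal growth 0.0286, discount at r = 0.1226.
D_1 = 13.6153
D_2 = 16.6556
D_3 = 20.3748
D_4 = 24.9245
D_5 = 30.4902
D_6 = 37.2986
Terminal value at t=6: TV = D_7/(r−g) = 38.3654/(0.1226−0.0286) = 408.1424
P₀ = 13.6153/(1+0.1226)^1 + 16.6556/(1+0.1226)^2 + 20.3748/(1+0.1226)^3 + 24.9245/(1+0.1226)^4 + 30.4902/(1+0.1226)^5 + 37.2986/(1+0.1226)^6 + 408.1424/(1+0.1226)^6 = 295.0982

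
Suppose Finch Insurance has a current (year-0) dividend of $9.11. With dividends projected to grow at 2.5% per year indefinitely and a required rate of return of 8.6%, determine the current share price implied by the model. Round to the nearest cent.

$153.08

Gordon growth model: P₀ = D₁/(r − g). D₁ = 9.11 × (1 + 0.025) = 9.3377.
P₀ = 9.3377 / (0.086 − 0.025) = 9.3377 / 0.061 = 153.0779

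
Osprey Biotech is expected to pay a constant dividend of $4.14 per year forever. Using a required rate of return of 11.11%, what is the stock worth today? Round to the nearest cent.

Zero-growth DDM (perpetuity): P₀ = D/r = 4.14 / 0.1111 = 37.2637

$37.26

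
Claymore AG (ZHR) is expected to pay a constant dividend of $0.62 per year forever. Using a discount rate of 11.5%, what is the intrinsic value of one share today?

$5.39

Zero-growth DDM (perpetuity): P₀ = D/r = 0.62 / 0.115 = 5.3913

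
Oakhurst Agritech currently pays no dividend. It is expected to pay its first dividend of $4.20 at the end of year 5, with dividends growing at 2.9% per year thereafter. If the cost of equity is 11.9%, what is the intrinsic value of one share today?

Deferred-dividend DDM. At t=4 the remaining stream is a growing perpetuity with first payment D_5 = 4.20.
V_4 = D_5/(r−g) = 4.20/(0.119−0.029) = 46.6667
P₀ = V_4/(1+r)^4 = 46.6667/(1+0.119)^4 = 29.7637

$29.76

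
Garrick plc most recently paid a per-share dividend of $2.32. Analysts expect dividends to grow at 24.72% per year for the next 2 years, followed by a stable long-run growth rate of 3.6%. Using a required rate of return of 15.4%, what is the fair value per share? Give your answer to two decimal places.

Two-stage DDM. Project D₁…D_2 at 0.2472, terminal growth 0.036, discount at r = 0.154.
D_1 = 2.8935
D_2 = 3.6088
Terminal value at t=2: TV = D_3/(r−g) = 3.7387/(0.154−0.036) = 31.6838
P₀ = 2.8935/(1+0.154)^1 + 3.6088/(1+0.154)^2 + 31.6838/(1+0.154)^2 = 29.0090

$29.01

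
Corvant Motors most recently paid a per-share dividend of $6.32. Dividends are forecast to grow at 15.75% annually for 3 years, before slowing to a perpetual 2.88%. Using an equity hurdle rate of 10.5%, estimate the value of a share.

Two-stage DDM. Project D₁…D_3 at 0.1575, terminal growth 0.0288, discount at r = 0.105.
D_1 = 7.3154
D_2 = 8.4676
D_3 = 9.8012
Terminal value at t=3: TV = D_4/(r−g) = 10.0835/(0.105−0.0288) = 132.3293
P₀ = 7.3154/(1+0.105)^1 + 8.4676/(1+0.105)^2 + 9.8012/(1+0.105)^3 + 132.3293/(1+0.105)^3 = 118.8968

$118.90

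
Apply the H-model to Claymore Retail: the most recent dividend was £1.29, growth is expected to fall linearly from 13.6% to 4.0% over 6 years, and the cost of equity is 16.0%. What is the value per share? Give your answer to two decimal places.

H-model: P₀ = D₀[(1+g_L) + H(g_S−g_L)]/(r−g_L), with H = 6/2 = 3.
P₀ = 1.29 × [(1+0.04) + 3×(0.136−0.04)] / (0.16−0.04)
   = 1.29 × 1.3280 / 0.12 = 14.2760

£14.28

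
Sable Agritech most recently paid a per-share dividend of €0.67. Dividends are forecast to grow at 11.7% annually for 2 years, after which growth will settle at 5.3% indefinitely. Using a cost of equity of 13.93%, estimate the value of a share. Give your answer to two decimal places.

€9.16

Two-stage DDM. Project D₁…D_2 at 0.117, terminal growth 0.053, discount at r = 0.1393.
D_1 = 0.7484
D_2 = 0.8360
Terminal value at t=2: TV = D_3/(r−g) = 0.8803/(0.1393−0.053) = 10.2000
P₀ = 0.7484/(1+0.1393)^1 + 0.8360/(1+0.1393)^2 + 10.2000/(1+0.1393)^2 = 9.1591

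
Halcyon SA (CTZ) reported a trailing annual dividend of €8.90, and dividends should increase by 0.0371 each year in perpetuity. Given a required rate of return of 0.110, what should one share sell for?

€126.61

Gordon growth model: P₀ = D₁/(r − g). D₁ = 8.90 × (1 + 0.0371) = 9.2302.
P₀ = 9.2302 / (0.11 − 0.0371) = 9.2302 / 0.0729 = 126.6144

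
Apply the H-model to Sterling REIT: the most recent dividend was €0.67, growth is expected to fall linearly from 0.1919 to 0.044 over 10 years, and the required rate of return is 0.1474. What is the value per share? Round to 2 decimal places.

H-model: P₀ = D₀[(1+g_L) + H(g_S−g_L)]/(r−g_L), with H = 10/2 = 5.
P₀ = 0.67 × [(1+0.044) + 5×(0.1919−0.044)] / (0.1474−0.044)
   = 0.67 × 1.7835 / 0.1034 = 11.5565

€11.56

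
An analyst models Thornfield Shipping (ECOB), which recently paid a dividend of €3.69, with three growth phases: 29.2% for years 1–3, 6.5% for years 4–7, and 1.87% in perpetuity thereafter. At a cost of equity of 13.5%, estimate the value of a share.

€70.00

Three-stage DDM. Project D₁…D_7; terminal Gordon value at t=7 with g = 0.0187; discount at r = 0.135.
D_1 = 4.7675
D_2 = 6.1596
D_3 = 7.9582
D_4 = 8.4755
D_5 = 9.0264
D_6 = 9.6131
D_7 = 10.2379
TV_7 = 10.4294/(0.135−0.0187) = 89.6766
P₀ = Σ Dₜ/(1+r)ᵗ + TV_7/(1+r)^7 = 69.9980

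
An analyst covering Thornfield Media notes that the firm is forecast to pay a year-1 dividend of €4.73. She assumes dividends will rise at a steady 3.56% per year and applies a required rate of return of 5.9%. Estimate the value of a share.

Gordon growth model: P₀ = D₁/(r − g), with D₁ = 4.73 given directly.
P₀ = 4.7300 / (0.059 − 0.0356) = 4.7300 / 0.0234 = 202.1368

€202.14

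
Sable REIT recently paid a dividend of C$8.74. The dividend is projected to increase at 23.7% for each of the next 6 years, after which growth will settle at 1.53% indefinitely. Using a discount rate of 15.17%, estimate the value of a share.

C$167.72

Two-stage DDM. Project D₁…D_6 at 0.237, terminal growth 0.0153, discount at r = 0.1517.
D_1 = 10.8114
D_2 = 13.3737
D_3 = 16.5432
D_4 = 20.4640
D_5 = 25.3140
D_6 = 31.3134
Terminal value at t=6: TV = D_7/(r−g) = 31.7925/(0.1517−0.0153) = 233.0825
P₀ = 10.8114/(1+0.1517)^1 + 13.3737/(1+0.1517)^2 + 16.5432/(1+0.1517)^3 + 20.4640/(1+0.1517)^4 + 25.3140/(1+0.1517)^5 + 31.3134/(1+0.1517)^6 + 233.0825/(1+0.1517)^6 = 167.7206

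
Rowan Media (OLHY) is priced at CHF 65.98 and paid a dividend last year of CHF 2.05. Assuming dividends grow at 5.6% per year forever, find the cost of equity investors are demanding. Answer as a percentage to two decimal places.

Rearranging the constant-growth DDM: r = D₁/P₀ + g.
D₁ = 2.05 × (1 + 0.056) = 2.1648.
r = 2.1648 / 65.98 + 0.056 = 0.03281 + 0.056 = 0.08881

8.88%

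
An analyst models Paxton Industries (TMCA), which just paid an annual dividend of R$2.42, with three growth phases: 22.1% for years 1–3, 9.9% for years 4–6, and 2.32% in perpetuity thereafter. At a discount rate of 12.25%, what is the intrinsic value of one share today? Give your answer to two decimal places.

R$47.69

Three-stage DDM. Project D₁…D_6; terminal Gordon value at t=6 with g = 0.0232; discount at r = 0.1225.
D_1 = 2.9548
D_2 = 3.6078
D_3 = 4.4052
D_4 = 4.8413
D_5 = 5.3206
D_6 = 5.8473
TV_6 = 5.9830/(0.1225−0.0232) = 60.2513
P₀ = Σ Dₜ/(1+r)ᵗ + TV_6/(1+r)^6 = 47.6879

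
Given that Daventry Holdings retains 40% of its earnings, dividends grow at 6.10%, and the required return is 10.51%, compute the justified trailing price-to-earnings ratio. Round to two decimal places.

14.44

Payout ratio b = 1 − 0.40 = 0.60.
Justified trailing P/E = b(1+g)/(r−g) = 0.60×(1+0.061)/(0.1051−0.061) = 14.4354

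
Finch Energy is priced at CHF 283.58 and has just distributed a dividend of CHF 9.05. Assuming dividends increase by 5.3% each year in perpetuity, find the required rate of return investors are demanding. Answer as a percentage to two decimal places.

Rearranging the constant-growth DDM: r = D₁/P₀ + g.
D₁ = 9.05 × (1 + 0.053) = 9.5297.
r = 9.5297 / 283.58 + 0.053 = 0.03360 + 0.053 = 0.08660

8.66%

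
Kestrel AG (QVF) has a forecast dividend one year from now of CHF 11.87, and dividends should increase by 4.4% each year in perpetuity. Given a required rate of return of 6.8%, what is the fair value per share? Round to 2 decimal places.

Gordon growth model: P₀ = D₁/(r − g), with D₁ = 11.87 given directly.
P₀ = 11.8700 / (0.068 − 0.044) = 11.8700 / 0.024 = 494.5833

CHF 494.58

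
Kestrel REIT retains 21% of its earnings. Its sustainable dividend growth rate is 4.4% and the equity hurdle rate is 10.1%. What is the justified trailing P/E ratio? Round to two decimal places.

Payout ratio b = 1 − 0.21 = 0.79.
Justified trailing P/E = b(1+g)/(r−g) = 0.79×(1+0.044)/(0.101−0.044) = 14.4695

14.47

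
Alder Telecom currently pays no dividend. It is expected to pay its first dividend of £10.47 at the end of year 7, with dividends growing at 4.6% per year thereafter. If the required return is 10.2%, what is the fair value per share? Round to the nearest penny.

Deferred-dividend DDM. At t=6 the remaining stream is a growing perpetuity with first payment D_7 = 10.47.
V_6 = D_7/(r−g) = 10.47/(0.102−0.046) = 186.9643
P₀ = V_6/(1+r)^6 = 186.9643/(1+0.102)^6 = 104.3924

£104.39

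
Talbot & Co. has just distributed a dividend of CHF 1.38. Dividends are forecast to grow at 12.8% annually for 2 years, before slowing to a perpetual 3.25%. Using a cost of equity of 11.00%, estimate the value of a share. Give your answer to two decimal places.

CHF 21.81

Two-stage DDM. Project D₁…D_2 at 0.128, terminal growth 0.0325, discount at r = 0.11.
D_1 = 1.5566
D_2 = 1.7559
Terminal value at t=2: TV = D_3/(r−g) = 1.8130/(0.11−0.0325) = 23.3930
P₀ = 1.5566/(1+0.11)^1 + 1.7559/(1+0.11)^2 + 23.3930/(1+0.11)^2 = 21.8138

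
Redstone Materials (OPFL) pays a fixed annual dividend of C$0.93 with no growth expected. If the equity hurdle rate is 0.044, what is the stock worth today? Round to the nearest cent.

Zero-growth DDM (perpetuity): P₀ = D/r = 0.93 / 0.044 = 21.1364

C$21.14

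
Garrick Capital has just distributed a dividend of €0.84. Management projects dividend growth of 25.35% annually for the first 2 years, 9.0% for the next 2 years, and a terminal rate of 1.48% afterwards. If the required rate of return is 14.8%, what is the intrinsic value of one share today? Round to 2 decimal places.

€10.65

Three-stage DDM. Project D₁…D_4; terminal Gordon value at t=4 with g = 0.0148; discount at r = 0.148.
D_1 = 1.0529
D_2 = 1.3199
D_3 = 1.4386
D_4 = 1.5681
TV_4 = 1.5913/(0.148−0.0148) = 11.9470
P₀ = Σ Dₜ/(1+r)ᵗ + TV_4/(1+r)^4 = 10.6508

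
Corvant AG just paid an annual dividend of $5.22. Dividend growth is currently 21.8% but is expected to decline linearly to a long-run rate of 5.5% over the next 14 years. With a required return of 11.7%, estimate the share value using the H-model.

H-model: P₀ = D₀[(1+g_L) + H(g_S−g_L)]/(r−g_L), with H = 14/2 = 7.
P₀ = 5.22 × [(1+0.055) + 7×(0.218−0.055)] / (0.117−0.055)
   = 5.22 × 2.1960 / 0.062 = 184.8890

$184.89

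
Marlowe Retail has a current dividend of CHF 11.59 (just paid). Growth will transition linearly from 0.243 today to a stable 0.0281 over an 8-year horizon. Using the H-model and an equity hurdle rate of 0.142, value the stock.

CHF 192.08

H-model: P₀ = D₀[(1+g_L) + H(g_S−g_L)]/(r−g_L), with H = 8/2 = 4.
P₀ = 11.59 × [(1+0.0281) + 4×(0.243−0.0281)] / (0.142−0.0281)
   = 11.59 × 1.8877 / 0.1139 = 192.0847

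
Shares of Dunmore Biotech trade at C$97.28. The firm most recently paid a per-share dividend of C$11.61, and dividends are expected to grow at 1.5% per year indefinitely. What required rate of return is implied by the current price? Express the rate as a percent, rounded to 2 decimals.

13.61%

Rearranging the constant-growth DDM: r = D₁/P₀ + g.
D₁ = 11.61 × (1 + 0.015) = 11.7841.
r = 11.7841 / 97.28 + 0.015 = 0.12114 + 0.015 = 0.13614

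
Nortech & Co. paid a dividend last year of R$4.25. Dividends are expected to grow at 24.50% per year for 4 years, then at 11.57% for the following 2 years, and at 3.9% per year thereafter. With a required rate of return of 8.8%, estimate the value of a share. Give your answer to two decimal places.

Three-stage DDM. Project D₁…D_6; terminal Gordon value at t=6 with g = 0.039; discount at r = 0.088.
D_1 = 5.2913
D_2 = 6.5876
D_3 = 8.2016
D_4 = 10.2110
D_5 = 11.3924
D_6 = 12.7105
TV_6 = 13.2062/(0.088−0.039) = 269.5136
P₀ = Σ Dₜ/(1+r)ᵗ + TV_6/(1+r)^6 = 201.7016

R$201.70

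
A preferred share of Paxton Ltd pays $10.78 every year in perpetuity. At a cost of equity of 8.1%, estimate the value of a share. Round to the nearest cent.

Zero-growth DDM (perpetuity): P₀ = D/r = 10.78 / 0.081 = 133.0864

$133.09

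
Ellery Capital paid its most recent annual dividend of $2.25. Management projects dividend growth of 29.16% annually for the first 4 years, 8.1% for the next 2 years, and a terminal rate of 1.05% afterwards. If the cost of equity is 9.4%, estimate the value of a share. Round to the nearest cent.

$74.11

Three-stage DDM. Project D₁…D_6; terminal Gordon value at t=6 with g = 0.0105; discount at r = 0.094.
D_1 = 2.9061
D_2 = 3.7535
D_3 = 4.8480
D_4 = 6.2617
D_5 = 6.7689
D_6 = 7.3172
TV_6 = 7.3940/(0.094−0.0105) = 88.5515
P₀ = Σ Dₜ/(1+r)ᵗ + TV_6/(1+r)^6 = 74.1070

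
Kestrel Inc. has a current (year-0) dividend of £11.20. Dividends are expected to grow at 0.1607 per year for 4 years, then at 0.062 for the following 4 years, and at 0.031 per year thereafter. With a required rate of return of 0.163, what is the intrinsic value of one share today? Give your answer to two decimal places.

£140.52

Three-stage DDM. Project D₁…D_8; terminal Gordon value at t=8 with g = 0.031; discount at r = 0.163.
D_1 = 12.9998
D_2 = 15.0889
D_3 = 17.5137
D_4 = 20.3282
D_5 = 21.5885
D_6 = 22.9270
D_7 = 24.3485
D_8 = 25.8581
TV_8 = 26.6597/(0.163−0.031) = 201.9672
P₀ = Σ Dₜ/(1+r)ᵗ + TV_8/(1+r)^8 = 140.5233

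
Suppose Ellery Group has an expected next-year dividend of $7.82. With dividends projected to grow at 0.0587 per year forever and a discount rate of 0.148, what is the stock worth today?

$87.57

Gordon growth model: P₀ = D₁/(r − g), with D₁ = 7.82 given directly.
P₀ = 7.8200 / (0.148 − 0.0587) = 7.8200 / 0.0893 = 87.5700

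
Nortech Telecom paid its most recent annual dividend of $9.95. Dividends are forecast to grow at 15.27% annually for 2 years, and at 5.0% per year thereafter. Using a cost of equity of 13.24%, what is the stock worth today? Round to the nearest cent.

Two-stage DDM. Project D₁…D_2 at 0.1527, terminal growth 0.05, discount at r = 0.1324.
D_1 = 11.4694
D_2 = 13.2207
Terminal value at t=2: TV = D_3/(r−g) = 13.8818/(0.1324−0.05) = 168.4681
P₀ = 11.4694/(1+0.1324)^1 + 13.2207/(1+0.1324)^2 + 168.4681/(1+0.1324)^2 = 151.8149

$151.81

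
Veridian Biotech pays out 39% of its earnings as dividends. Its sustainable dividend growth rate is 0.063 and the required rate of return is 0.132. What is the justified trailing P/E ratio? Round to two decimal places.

6.01

Justified trailing P/E = b(1+g)/(r−g) = 0.39×(1+0.063)/(0.132−0.063) = 6.0083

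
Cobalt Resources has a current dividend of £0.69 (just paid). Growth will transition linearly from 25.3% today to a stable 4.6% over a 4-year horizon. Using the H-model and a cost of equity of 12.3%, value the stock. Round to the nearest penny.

H-model: P₀ = D₀[(1+g_L) + H(g_S−g_L)]/(r−g_L), with H = 4/2 = 2.
P₀ = 0.69 × [(1+0.046) + 2×(0.253−0.046)] / (0.123−0.046)
   = 0.69 × 1.4600 / 0.077 = 13.0831

£13.08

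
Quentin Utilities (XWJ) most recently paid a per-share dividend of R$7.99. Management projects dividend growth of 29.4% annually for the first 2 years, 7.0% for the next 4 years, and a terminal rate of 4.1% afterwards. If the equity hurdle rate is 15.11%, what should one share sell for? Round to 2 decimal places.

Three-stage DDM. Project D₁…D_6; terminal Gordon value at t=6 with g = 0.041; discount at r = 0.1511.
D_1 = 10.3391
D_2 = 13.3787
D_3 = 14.3153
D_4 = 15.3173
D_5 = 16.3895
D_6 = 17.5368
TV_6 = 18.2558/(0.1511−0.041) = 165.8112
P₀ = Σ Dₜ/(1+r)ᵗ + TV_6/(1+r)^6 = 124.1113

R$124.11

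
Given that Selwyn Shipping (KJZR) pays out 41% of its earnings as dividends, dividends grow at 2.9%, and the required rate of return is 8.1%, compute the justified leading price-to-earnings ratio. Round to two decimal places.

Justified leading P/E = b/(r−g) = 0.41/(0.081−0.029) = 7.8846

7.88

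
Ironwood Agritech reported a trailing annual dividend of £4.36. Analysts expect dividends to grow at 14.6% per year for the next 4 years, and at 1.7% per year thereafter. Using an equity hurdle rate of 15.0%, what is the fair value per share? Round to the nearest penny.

£50.17

Two-stage DDM. Project D₁…D_4 at 0.146, terminal growth 0.017, discount at r = 0.15.
D_1 = 4.9966
D_2 = 5.7261
D_3 = 6.5621
D_4 = 7.5201
Terminal value at t=4: TV = D_5/(r−g) = 7.6480/(0.15−0.017) = 57.5035
P₀ = 4.9966/(1+0.15)^1 + 5.7261/(1+0.15)^2 + 6.5621/(1+0.15)^3 + 7.5201/(1+0.15)^4 + 57.5035/(1+0.15)^4 = 50.1667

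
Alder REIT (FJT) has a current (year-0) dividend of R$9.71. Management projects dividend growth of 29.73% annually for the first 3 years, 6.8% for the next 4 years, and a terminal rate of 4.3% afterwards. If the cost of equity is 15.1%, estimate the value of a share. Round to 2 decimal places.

Three-stage DDM. Project D₁…D_7; terminal Gordon value at t=7 with g = 0.043; discount at r = 0.151.
D_1 = 12.5968
D_2 = 16.3418
D_3 = 21.2002
D_4 = 22.6418
D_5 = 24.1815
D_6 = 25.8258
D_7 = 27.5820
TV_7 = 28.7680/(0.151−0.043) = 266.3705
P₀ = Σ Dₜ/(1+r)ᵗ + TV_7/(1+r)^7 = 182.9981

R$183.00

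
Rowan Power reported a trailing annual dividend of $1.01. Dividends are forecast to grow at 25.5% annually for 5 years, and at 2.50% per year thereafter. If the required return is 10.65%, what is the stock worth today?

Two-stage DDM. Project D₁…D_5 at 0.255, terminal growth 0.025, discount at r = 0.1065.
D_1 = 1.2675
D_2 = 1.5908
D_3 = 1.9964
D_4 = 2.5055
D_5 = 3.1444
Terminal value at t=5: TV = D_6/(r−g) = 3.2230/(0.1065−0.025) = 39.5463
P₀ = 1.2675/(1+0.1065)^1 + 1.5908/(1+0.1065)^2 + 1.9964/(1+0.1065)^3 + 2.5055/(1+0.1065)^4 + 3.1444/(1+0.1065)^5 + 39.5463/(1+0.1065)^5 = 31.3281

$31.33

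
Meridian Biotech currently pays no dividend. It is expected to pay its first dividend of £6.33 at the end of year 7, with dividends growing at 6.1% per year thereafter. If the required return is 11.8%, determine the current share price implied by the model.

Deferred-dividend DDM. At t=6 the remaining stream is a growing perpetuity with first payment D_7 = 6.33.
V_6 = D_7/(r−g) = 6.33/(0.118−0.061) = 111.0526
P₀ = V_6/(1+r)^6 = 111.0526/(1+0.118)^6 = 56.8693

£56.87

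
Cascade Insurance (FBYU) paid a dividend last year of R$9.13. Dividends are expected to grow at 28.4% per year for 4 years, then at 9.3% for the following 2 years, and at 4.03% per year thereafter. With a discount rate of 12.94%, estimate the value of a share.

Three-stage DDM. Project D₁…D_6; terminal Gordon value at t=6 with g = 0.0403; discount at r = 0.1294.
D_1 = 11.7229
D_2 = 15.0522
D_3 = 19.3271
D_4 = 24.8159
D_5 = 27.1238
D_6 = 29.6463
TV_6 = 30.8411/(0.1294−0.0403) = 346.1402
P₀ = Σ Dₜ/(1+r)ᵗ + TV_6/(1+r)^6 = 246.6831

R$246.68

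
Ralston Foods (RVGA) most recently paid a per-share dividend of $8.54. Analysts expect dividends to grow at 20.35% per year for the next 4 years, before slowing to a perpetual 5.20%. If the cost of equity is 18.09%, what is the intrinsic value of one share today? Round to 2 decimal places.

$111.01

Two-stage DDM. Project D₁…D_4 at 0.2035, terminal growth 0.052, discount at r = 0.1809.
D_1 = 10.2779
D_2 = 12.3694
D_3 = 14.8866
D_4 = 17.9160
Terminal value at t=4: TV = D_5/(r−g) = 18.8477/(0.1809−0.052) = 146.2194
P₀ = 10.2779/(1+0.1809)^1 + 12.3694/(1+0.1809)^2 + 14.8866/(1+0.1809)^3 + 17.9160/(1+0.1809)^4 + 146.2194/(1+0.1809)^4 = 111.0147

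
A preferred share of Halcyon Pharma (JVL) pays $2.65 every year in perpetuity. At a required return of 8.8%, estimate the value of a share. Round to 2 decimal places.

$30.11

Zero-growth DDM (perpetuity): P₀ = D/r = 2.65 / 0.088 = 30.1136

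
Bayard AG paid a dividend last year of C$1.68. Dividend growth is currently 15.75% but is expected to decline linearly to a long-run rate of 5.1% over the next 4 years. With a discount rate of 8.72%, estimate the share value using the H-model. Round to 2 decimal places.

H-model: P₀ = D₀[(1+g_L) + H(g_S−g_L)]/(r−g_L), with H = 4/2 = 2.
P₀ = 1.68 × [(1+0.051) + 2×(0.1575−0.051)] / (0.0872−0.051)
   = 1.68 × 1.2640 / 0.0362 = 58.6608

C$58.66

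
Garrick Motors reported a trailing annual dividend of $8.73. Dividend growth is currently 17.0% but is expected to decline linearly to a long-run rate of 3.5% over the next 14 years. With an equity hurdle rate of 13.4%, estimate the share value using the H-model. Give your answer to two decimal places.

H-model: P₀ = D₀[(1+g_L) + H(g_S−g_L)]/(r−g_L), with H = 14/2 = 7.
P₀ = 8.73 × [(1+0.035) + 7×(0.17−0.035)] / (0.134−0.035)
   = 8.73 × 1.9800 / 0.099 = 174.6000

$174.60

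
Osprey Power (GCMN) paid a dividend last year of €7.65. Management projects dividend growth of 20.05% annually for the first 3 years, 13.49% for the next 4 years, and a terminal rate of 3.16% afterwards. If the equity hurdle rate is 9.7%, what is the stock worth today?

€252.41

Three-stage DDM. Project D₁…D_7; terminal Gordon value at t=7 with g = 0.0316; discount at r = 0.097.
D_1 = 9.1838
D_2 = 11.0252
D_3 = 13.2357
D_4 = 15.0212
D_5 = 17.0476
D_6 = 19.3473
D_7 = 21.9573
TV_7 = 22.6511/(0.097−0.0316) = 346.3474
P₀ = Σ Dₜ/(1+r)ᵗ + TV_7/(1+r)^7 = 252.4104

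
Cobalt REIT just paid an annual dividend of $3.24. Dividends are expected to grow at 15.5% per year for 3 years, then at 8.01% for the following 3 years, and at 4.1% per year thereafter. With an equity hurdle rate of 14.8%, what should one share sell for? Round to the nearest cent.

Three-stage DDM. Project D₁…D_6; terminal Gordon value at t=6 with g = 0.041; discount at r = 0.148.
D_1 = 3.7422
D_2 = 4.3222
D_3 = 4.9922
D_4 = 5.3921
D_5 = 5.8240
D_6 = 6.2905
TV_6 = 6.5484/(0.148−0.041) = 61.1998
P₀ = Σ Dₜ/(1+r)ᵗ + TV_6/(1+r)^6 = 45.3486

$45.35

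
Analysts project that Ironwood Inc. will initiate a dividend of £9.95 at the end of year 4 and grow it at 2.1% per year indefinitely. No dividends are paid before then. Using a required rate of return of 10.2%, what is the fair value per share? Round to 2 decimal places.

£91.79

Deferred-dividend DDM. At t=3 the remaining stream is a growing perpetuity with first payment D_4 = 9.95.
V_3 = D_4/(r−g) = 9.95/(0.102−0.021) = 122.8395
P₀ = V_3/(1+r)^3 = 122.8395/(1+0.102)^3 = 91.7896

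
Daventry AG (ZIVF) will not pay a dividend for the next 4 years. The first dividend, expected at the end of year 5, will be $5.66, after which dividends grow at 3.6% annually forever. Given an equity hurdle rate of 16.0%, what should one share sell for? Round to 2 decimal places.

Deferred-dividend DDM. At t=4 the remaining stream is a growing perpetuity with first payment D_5 = 5.66.
V_4 = D_5/(r−g) = 5.66/(0.16−0.036) = 45.6452
P₀ = V_4/(1+r)^4 = 45.6452/(1+0.16)^4 = 25.2094

$25.21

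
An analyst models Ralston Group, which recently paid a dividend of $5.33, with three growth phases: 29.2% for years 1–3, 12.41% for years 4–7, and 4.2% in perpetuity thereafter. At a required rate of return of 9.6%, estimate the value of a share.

$246.08

Three-stage DDM. Project D₁…D_7; terminal Gordon value at t=7 with g = 0.042; discount at r = 0.096.
D_1 = 6.8864
D_2 = 8.8972
D_3 = 11.4952
D_4 = 12.9217
D_5 = 14.5253
D_6 = 16.3279
D_7 = 18.3542
TV_7 = 19.1250/(0.096−0.042) = 354.1673
P₀ = Σ Dₜ/(1+r)ᵗ + TV_7/(1+r)^7 = 246.0817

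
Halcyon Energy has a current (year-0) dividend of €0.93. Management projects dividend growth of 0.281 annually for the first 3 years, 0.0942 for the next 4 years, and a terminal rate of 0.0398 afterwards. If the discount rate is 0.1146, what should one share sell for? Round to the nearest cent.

Three-stage DDM. Project D₁…D_7; terminal Gordon value at t=7 with g = 0.0398; discount at r = 0.1146.
D_1 = 1.1913
D_2 = 1.5261
D_3 = 1.9549
D_4 = 2.1391
D_5 = 2.3406
D_6 = 2.5611
D_7 = 2.8023
TV_7 = 2.9138/(0.1146−0.0398) = 38.9552
P₀ = Σ Dₜ/(1+r)ᵗ + TV_7/(1+r)^7 = 27.3303

€27.33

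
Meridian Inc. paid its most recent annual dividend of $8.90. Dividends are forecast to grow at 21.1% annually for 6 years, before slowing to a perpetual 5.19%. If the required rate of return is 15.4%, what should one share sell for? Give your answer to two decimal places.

$185.88

Two-stage DDM. Project D₁…D_6 at 0.211, terminal growth 0.0519, discount at r = 0.154.
D_1 = 10.7779
D_2 = 13.0520
D_3 = 15.8060
D_4 = 19.1411
D_5 = 23.1799
D_6 = 28.0708
Terminal value at t=6: TV = D_7/(r−g) = 29.5277/(0.154−0.0519) = 289.2035
P₀ = 10.7779/(1+0.154)^1 + 13.0520/(1+0.154)^2 + 15.8060/(1+0.154)^3 + 19.1411/(1+0.154)^4 + 23.1799/(1+0.154)^5 + 28.0708/(1+0.154)^6 + 289.2035/(1+0.154)^6 = 185.8831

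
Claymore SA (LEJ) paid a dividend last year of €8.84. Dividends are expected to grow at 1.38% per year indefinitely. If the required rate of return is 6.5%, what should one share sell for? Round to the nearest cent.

€175.04

Gordon growth model: P₀ = D₁/(r − g). D₁ = 8.84 × (1 + 0.0138) = 8.9620.
P₀ = 8.9620 / (0.065 − 0.0138) = 8.9620 / 0.0512 = 175.0389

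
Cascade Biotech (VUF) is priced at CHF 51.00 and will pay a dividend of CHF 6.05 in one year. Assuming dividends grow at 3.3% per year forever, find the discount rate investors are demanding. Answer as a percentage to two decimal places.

15.16%

Rearranging the constant-growth DDM: r = D₁/P₀ + g.
r = 6.0500 / 51.00 + 0.033 = 0.11863 + 0.033 = 0.15163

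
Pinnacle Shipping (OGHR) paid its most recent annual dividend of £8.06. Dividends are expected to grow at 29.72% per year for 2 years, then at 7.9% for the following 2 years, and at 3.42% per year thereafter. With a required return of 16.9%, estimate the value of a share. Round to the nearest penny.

Three-stage DDM. Project D₁…D_4; terminal Gordon value at t=4 with g = 0.0342; discount at r = 0.169.
D_1 = 10.4554
D_2 = 13.5628
D_3 = 14.6342
D_4 = 15.7904
TV_4 = 16.3304/(0.169−0.0342) = 121.1453
P₀ = Σ Dₜ/(1+r)ᵗ + TV_4/(1+r)^4 = 101.3554

£101.36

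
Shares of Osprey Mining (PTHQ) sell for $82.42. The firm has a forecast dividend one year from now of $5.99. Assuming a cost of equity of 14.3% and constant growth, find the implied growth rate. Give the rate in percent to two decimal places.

From P₀ = D₁/(r − g), the implied growth is g = r − D₁/P₀.
g = 0.143 − 5.99/82.42 = 0.143 − 0.07268 = 0.07032

7.03%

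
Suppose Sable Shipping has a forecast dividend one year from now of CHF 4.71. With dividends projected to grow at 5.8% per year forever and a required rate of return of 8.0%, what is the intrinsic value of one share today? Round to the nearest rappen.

CHF 214.09

Gordon growth model: P₀ = D₁/(r − g), with D₁ = 4.71 given directly.
P₀ = 4.7100 / (0.08 − 0.058) = 4.7100 / 0.022 = 214.0909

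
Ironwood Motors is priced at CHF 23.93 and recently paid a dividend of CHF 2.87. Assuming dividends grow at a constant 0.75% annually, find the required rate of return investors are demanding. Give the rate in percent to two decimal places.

12.83%

Rearranging the constant-growth DDM: r = D₁/P₀ + g.
D₁ = 2.87 × (1 + 0.0075) = 2.8915.
r = 2.8915 / 23.93 + 0.0075 = 0.12083 + 0.0075 = 0.12833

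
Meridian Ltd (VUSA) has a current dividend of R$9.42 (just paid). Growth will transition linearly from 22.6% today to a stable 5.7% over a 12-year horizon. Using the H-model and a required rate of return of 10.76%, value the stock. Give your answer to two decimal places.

H-model: P₀ = D₀[(1+g_L) + H(g_S−g_L)]/(r−g_L), with H = 12/2 = 6.
P₀ = 9.42 × [(1+0.057) + 6×(0.226−0.057)] / (0.1076−0.057)
   = 9.42 × 2.0710 / 0.0506 = 385.5498

R$385.55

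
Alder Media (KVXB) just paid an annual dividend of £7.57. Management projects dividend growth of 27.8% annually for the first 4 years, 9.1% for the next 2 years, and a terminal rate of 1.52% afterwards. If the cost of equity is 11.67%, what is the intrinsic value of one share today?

£191.97

Three-stage DDM. Project D₁…D_6; terminal Gordon value at t=6 with g = 0.0152; discount at r = 0.1167.
D_1 = 9.6745
D_2 = 12.3640
D_3 = 15.8011
D_4 = 20.1939
D_5 = 22.0315
D_6 = 24.0364
TV_6 = 24.4017/(0.1167−0.0152) = 240.4110
P₀ = Σ Dₜ/(1+r)ᵗ + TV_6/(1+r)^6 = 191.9686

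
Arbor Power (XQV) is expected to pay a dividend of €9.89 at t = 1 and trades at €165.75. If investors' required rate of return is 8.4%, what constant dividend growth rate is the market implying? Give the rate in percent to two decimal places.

2.43%

From P₀ = D₁/(r − g), the implied growth is g = r − D₁/P₀.
g = 0.084 − 9.89/165.75 = 0.084 − 0.05967 = 0.02433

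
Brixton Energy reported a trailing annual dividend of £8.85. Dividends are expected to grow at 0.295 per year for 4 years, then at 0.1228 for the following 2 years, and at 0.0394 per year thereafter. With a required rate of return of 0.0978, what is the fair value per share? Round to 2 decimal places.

£408.92

Three-stage DDM. Project D₁…D_6; terminal Gordon value at t=6 with g = 0.0394; discount at r = 0.0978.
D_1 = 11.4607
D_2 = 14.8417
D_3 = 19.2200
D_4 = 24.8899
D_5 = 27.9463
D_6 = 31.3781
TV_6 = 32.6144/(0.0978−0.0394) = 558.4664
P₀ = Σ Dₜ/(1+r)ᵗ + TV_6/(1+r)^6 = 408.9212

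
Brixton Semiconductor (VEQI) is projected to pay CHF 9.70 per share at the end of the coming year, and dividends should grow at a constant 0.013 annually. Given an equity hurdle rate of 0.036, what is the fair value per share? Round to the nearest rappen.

Gordon growth model: P₀ = D₁/(r − g), with D₁ = 9.70 given directly.
P₀ = 9.7000 / (0.036 − 0.013) = 9.7000 / 0.023 = 421.7391

CHF 421.74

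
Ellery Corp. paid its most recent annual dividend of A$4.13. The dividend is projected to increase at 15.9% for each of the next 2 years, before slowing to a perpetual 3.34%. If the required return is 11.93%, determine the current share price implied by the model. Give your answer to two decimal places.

A$61.98

Two-stage DDM. Project D₁…D_2 at 0.159, terminal growth 0.0334, discount at r = 0.1193.
D_1 = 4.7867
D_2 = 5.5478
Terminal value at t=2: TV = D_3/(r−g) = 5.7330/(0.1193−0.0334) = 66.7409
P₀ = 4.7867/(1+0.1193)^1 + 5.5478/(1+0.1193)^2 + 66.7409/(1+0.1193)^2 = 61.9767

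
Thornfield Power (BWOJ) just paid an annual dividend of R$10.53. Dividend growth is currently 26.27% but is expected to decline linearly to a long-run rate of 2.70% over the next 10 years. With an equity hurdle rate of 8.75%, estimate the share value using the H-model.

R$383.87

H-model: P₀ = D₀[(1+g_L) + H(g_S−g_L)]/(r−g_L), with H = 10/2 = 5.
P₀ = 10.53 × [(1+0.027) + 5×(0.2627−0.027)] / (0.0875−0.027)
   = 10.53 × 2.2055 / 0.0605 = 383.8664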